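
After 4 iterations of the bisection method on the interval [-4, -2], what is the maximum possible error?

Bisection error bound: |error| ≤ (b-a)/2^n
|error| ≤ (-2 - (-4))/2^4 = 2/2^4
|error| ≤ 0.1250000000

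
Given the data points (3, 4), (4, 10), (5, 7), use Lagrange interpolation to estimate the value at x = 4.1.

Lagrange interpolation formula:
P(x) = Σ yᵢ × Lᵢ(x)
where Lᵢ(x) = Π_{j≠i} (x - xⱼ)/(xᵢ - xⱼ)

L_0(4.1) = (4.1 - 4)/(3 - 4) × (4.1 - 5)/(3 - 5) = -0.045000
L_1(4.1) = (4.1 - 3)/(4 - 3) × (4.1 - 5)/(4 - 5) = 0.990000
L_2(4.1) = (4.1 - 3)/(5 - 3) × (4.1 - 4)/(5 - 4) = 0.055000

P(4.1) = 4×L_0(4.1) + 10×L_1(4.1) + 7×L_2(4.1)
P(4.1) = 10.105000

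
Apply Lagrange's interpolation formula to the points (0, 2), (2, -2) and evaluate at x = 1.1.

Lagrange interpolation formula:
P(x) = Σ yᵢ × Lᵢ(x)
where Lᵢ(x) = Π_{j≠i} (x - xⱼ)/(xᵢ - xⱼ)

L_0(1.1) = (1.1 - 2)/(0 - 2) = 0.450000
L_1(1.1) = (1.1 - 0)/(2 - 0) = 0.550000

P(1.1) = 2×L_0(1.1) + (-2)×L_1(1.1)
P(1.1) = -0.200000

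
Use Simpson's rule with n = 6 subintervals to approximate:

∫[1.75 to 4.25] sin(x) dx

f(x) = sin(x)
a = 1.75, b = 4.25, n = 6
h = (b - a)/n = 0.416667

Simpson's rule: (h/3)[f(x₀) + 4f(x₁) + 2f(x₂) + ... + f(xₙ)]

x_0 = 1.7500, f(x_0) = 0.983986, coefficient = 1
x_1 = 2.1667, f(x_1) = 0.827660, coefficient = 4
x_2 = 2.5833, f(x_2) = 0.529711, coefficient = 2
x_3 = 3.0000, f(x_3) = 0.141120, coefficient = 4
x_4 = 3.4167, f(x_4) = -0.271618, coefficient = 2
x_5 = 3.8333, f(x_5) = -0.637879, coefficient = 4
x_6 = 4.2500, f(x_6) = -0.894989, coefficient = 1

I ≈ (0.416667/3) × 1.928788 = 0.267887
Exact value: 0.267841
Error: 0.000046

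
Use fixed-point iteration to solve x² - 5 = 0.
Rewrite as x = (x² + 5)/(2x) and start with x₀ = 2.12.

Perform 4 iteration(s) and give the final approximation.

Equation: x² - 5 = 0
Fixed-point form: x = (x² + 5)/(2x)
x₀ = 2.12

x_1 = g(2.120000) = 2.239245
x_2 = g(2.239245) = 2.236070
x_3 = g(2.236070) = 2.236068
x_4 = g(2.236068) = 2.236068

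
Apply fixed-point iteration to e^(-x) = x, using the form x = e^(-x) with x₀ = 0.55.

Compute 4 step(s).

Equation: e^(-x) = x
Fixed-point form: x = e^(-x)
x₀ = 0.55

x_1 = g(0.550000) = 0.576950
x_2 = g(0.576950) = 0.561609
x_3 = g(0.561609) = 0.570291
x_4 = g(0.570291) = 0.565361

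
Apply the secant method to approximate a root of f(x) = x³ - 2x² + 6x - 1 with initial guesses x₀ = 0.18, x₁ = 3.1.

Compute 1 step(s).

f(x) = x³ - 2x² + 6x - 1
x₀ = 0.18, x₁ = 3.1

Secant formula: x_{n+1} = x_n - f(x_n)(x_n - x_{n-1})/(f(x_n) - f(x_{n-1}))

Iteration 1:
  f(0.180000) = 0.021032
  f(3.100000) = 28.171000
  x_2 = 3.100000 - 28.171000×(3.100000 - 0.180000)/(28.171000 - 0.021032)
       = 0.177818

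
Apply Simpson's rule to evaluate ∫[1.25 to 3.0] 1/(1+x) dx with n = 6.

f(x) = 1/(1+x)
a = 1.25, b = 3.0, n = 6
h = (b - a)/n = 0.291667

Simpson's rule: (h/3)[f(x₀) + 4f(x₁) + 2f(x₂) + ... + f(xₙ)]

x_0 = 1.2500, f(x_0) = 0.444444, coefficient = 1
x_1 = 1.5417, f(x_1) = 0.393443, coefficient = 4
x_2 = 1.8333, f(x_2) = 0.352941, coefficient = 2
x_3 = 2.1250, f(x_3) = 0.320000, coefficient = 4
x_4 = 2.4167, f(x_4) = 0.292683, coefficient = 2
x_5 = 2.7083, f(x_5) = 0.269663, coefficient = 4
x_6 = 3.0000, f(x_6) = 0.250000, coefficient = 1

I ≈ (0.291667/3) × 5.918115 = 0.575372
Exact value: 0.575364
Error: 0.000008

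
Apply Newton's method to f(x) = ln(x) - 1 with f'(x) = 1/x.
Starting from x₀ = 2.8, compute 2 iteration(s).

f(x) = ln(x) - 1
f'(x) = 1/x
x₀ = 2.8

Newton-Raphson formula: x_{n+1} = x_n - f(x_n)/f'(x_n)

Iteration 1:
  f(2.800000) = 0.029619
  f'(2.800000) = 0.357143
  x_1 = 2.800000 - 0.029619/0.357143 = 2.717066
Iteration 2:
  f(2.717066) = -0.000448
  f'(2.717066) = 0.368044
  x_2 = 2.717066 - (-0.000448)/0.368044 = 2.718282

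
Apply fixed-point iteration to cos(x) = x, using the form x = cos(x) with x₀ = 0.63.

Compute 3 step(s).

Equation: cos(x) = x
Fixed-point form: x = cos(x)
x₀ = 0.63

x_1 = g(0.630000) = 0.808028
x_2 = g(0.808028) = 0.690926
x_3 = g(0.690926) = 0.770656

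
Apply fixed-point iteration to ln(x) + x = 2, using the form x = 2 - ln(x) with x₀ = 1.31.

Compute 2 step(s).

Equation: ln(x) + x = 2
Fixed-point form: x = 2 - ln(x)
x₀ = 1.31

x_1 = g(1.310000) = 1.729973
x_2 = g(1.729973) = 1.451894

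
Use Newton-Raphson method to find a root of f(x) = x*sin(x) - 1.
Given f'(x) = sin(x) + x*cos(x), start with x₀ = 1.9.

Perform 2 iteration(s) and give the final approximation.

f(x) = x*sin(x) - 1
f'(x) = sin(x) + x*cos(x)
x₀ = 1.9

Newton-Raphson formula: x_{n+1} = x_n - f(x_n)/f'(x_n)

Iteration 1:
  f(1.900000) = 0.797970
  f'(1.900000) = 0.332050
  x_1 = 1.900000 - 0.797970/0.332050 = -0.503163
Iteration 2:
  f(-0.503163) = -0.757375
  f'(-0.503163) = -0.923001
  x_2 = -0.503163 - (-0.757375)/(-0.923001) = -1.323720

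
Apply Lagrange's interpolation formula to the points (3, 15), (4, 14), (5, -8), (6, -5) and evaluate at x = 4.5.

Lagrange interpolation formula:
P(x) = Σ yᵢ × Lᵢ(x)
where Lᵢ(x) = Π_{j≠i} (x - xⱼ)/(xᵢ - xⱼ)

L_0(4.5) = (4.5 - 4)/(3 - 4) × (4.5 - 5)/(3 - 5) × (4.5 - 6)/(3 - 6) = -0.062500
L_1(4.5) = (4.5 - 3)/(4 - 3) × (4.5 - 5)/(4 - 5) × (4.5 - 6)/(4 - 6) = 0.562500
L_2(4.5) = (4.5 - 3)/(5 - 3) × (4.5 - 4)/(5 - 4) × (4.5 - 6)/(5 - 6) = 0.562500
L_3(4.5) = (4.5 - 3)/(6 - 3) × (4.5 - 4)/(6 - 4) × (4.5 - 5)/(6 - 5) = -0.062500

P(4.5) = 15×L_0(4.5) + 14×L_1(4.5) + (-8)×L_2(4.5) + (-5)×L_3(4.5)
P(4.5) = 2.750000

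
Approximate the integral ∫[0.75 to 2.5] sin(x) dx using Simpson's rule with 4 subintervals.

f(x) = sin(x)
a = 0.75, b = 2.5, n = 4
h = (b - a)/n = 0.437500

Simpson's rule: (h/3)[f(x₀) + 4f(x₁) + 2f(x₂) + ... + f(xₙ)]

x_0 = 0.7500, f(x_0) = 0.681639, coefficient = 1
x_1 = 1.1875, f(x_1) = 0.927437, coefficient = 4
x_2 = 1.6250, f(x_2) = 0.998531, coefficient = 2
x_3 = 2.0625, f(x_3) = 0.881530, coefficient = 4
x_4 = 2.5000, f(x_4) = 0.598472, coefficient = 1

I ≈ (0.437500/3) × 10.513040 = 1.533152
Exact value: 1.532832
Error: 0.000319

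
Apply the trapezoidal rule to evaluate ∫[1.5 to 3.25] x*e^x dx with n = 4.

f(x) = x*e^x
a = 1.5, b = 3.25, n = 4
h = (b - a)/n = 0.437500

Trapezoidal rule: (h/2)[f(x₀) + 2f(x₁) + 2f(x₂) + ... + f(xₙ)]

x_0 = 1.5000, f(x_0) = 6.722534, coefficient = 1
x_1 = 1.9375, f(x_1) = 13.448916, coefficient = 2
x_2 = 2.3750, f(x_2) = 25.533656, coefficient = 2
x_3 = 2.8125, f(x_3) = 46.832330, coefficient = 2
x_4 = 3.2500, f(x_4) = 83.818605, coefficient = 1

I ≈ (0.437500/2) × 262.170941 = 57.349893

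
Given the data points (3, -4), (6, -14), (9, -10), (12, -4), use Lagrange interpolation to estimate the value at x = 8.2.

Lagrange interpolation formula:
P(x) = Σ yᵢ × Lᵢ(x)
where Lᵢ(x) = Π_{j≠i} (x - xⱼ)/(xᵢ - xⱼ)

L_0(8.2) = (8.2 - 6)/(3 - 6) × (8.2 - 9)/(3 - 9) × (8.2 - 12)/(3 - 12) = -0.041284
L_1(8.2) = (8.2 - 3)/(6 - 3) × (8.2 - 9)/(6 - 9) × (8.2 - 12)/(6 - 12) = 0.292741
L_2(8.2) = (8.2 - 3)/(9 - 3) × (8.2 - 6)/(9 - 6) × (8.2 - 12)/(9 - 12) = 0.805037
L_3(8.2) = (8.2 - 3)/(12 - 3) × (8.2 - 6)/(12 - 6) × (8.2 - 9)/(12 - 9) = -0.056494

P(8.2) = (-4)×L_0(8.2) + (-14)×L_1(8.2) + (-10)×L_2(8.2) + (-4)×L_3(8.2)
P(8.2) = -11.757630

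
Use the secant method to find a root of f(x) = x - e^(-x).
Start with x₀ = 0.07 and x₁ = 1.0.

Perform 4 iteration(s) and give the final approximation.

f(x) = x - e^(-x)
x₀ = 0.07, x₁ = 1.0

Secant formula: x_{n+1} = x_n - f(x_n)(x_n - x_{n-1})/(f(x_n) - f(x_{n-1}))

Iteration 1:
  f(0.070000) = -0.862394
  f(1.000000) = 0.632121
  x_2 = 1.000000 - 0.632121×(1.000000 - 0.070000)/(0.632121 - (-0.862394))
       = 0.606647
Iteration 2:
  f(1.000000) = 0.632121
  f(0.606647) = 0.061471
  x_3 = 0.606647 - 0.061471×(0.606647 - 1.000000)/(0.061471 - 0.632121)
       = 0.564274
Iteration 3:
  f(0.606647) = 0.061471
  f(0.564274) = -0.004498
  x_4 = 0.564274 - (-0.004498)×(0.564274 - 0.606647)/(-0.004498 - 0.061471)
       = 0.567164
Iteration 4:
  f(0.564274) = -0.004498
  f(0.567164) = 0.000032
  x_5 = 0.567164 - 0.000032×(0.567164 - 0.564274)/(0.000032 - (-0.004498))
       = 0.567143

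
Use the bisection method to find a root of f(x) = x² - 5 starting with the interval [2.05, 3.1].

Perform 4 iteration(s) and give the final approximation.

f(x) = x² - 5
Initial interval: [2.05, 3.1]

Iteration 1:
  c_1 = (2.050000 + 3.100000)/2 = 2.575000
  f(c_1) = f(2.575000) = 1.630625
  f(a) × f(c) < 0, new interval: [2.050000, 2.575000]
Iteration 2:
  c_2 = (2.050000 + 2.575000)/2 = 2.312500
  f(c_2) = f(2.312500) = 0.347656
  f(a) × f(c) < 0, new interval: [2.050000, 2.312500]
Iteration 3:
  c_3 = (2.050000 + 2.312500)/2 = 2.181250
  f(c_3) = f(2.181250) = -0.242148
  f(a) × f(c) ≥ 0, new interval: [2.181250, 2.312500]
Iteration 4:
  c_4 = (2.181250 + 2.312500)/2 = 2.246875
  f(c_4) = f(2.246875) = 0.048447
  f(a) × f(c) < 0, new interval: [2.181250, 2.246875]

After 4 iteration(s), the approximation is c_4 = 2.246875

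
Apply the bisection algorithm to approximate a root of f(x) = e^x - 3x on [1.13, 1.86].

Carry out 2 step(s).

f(x) = e^x - 3x
Initial interval: [1.13, 1.86]

Iteration 1:
  c_1 = (1.130000 + 1.860000)/2 = 1.495000
  f(c_1) = f(1.495000) = -0.025663
  f(a) × f(c) ≥ 0, new interval: [1.495000, 1.860000]
Iteration 2:
  c_2 = (1.495000 + 1.860000)/2 = 1.677500
  f(c_2) = f(1.677500) = 0.319659
  f(a) × f(c) < 0, new interval: [1.495000, 1.677500]

After 2 iteration(s), the approximation is c_2 = 1.677500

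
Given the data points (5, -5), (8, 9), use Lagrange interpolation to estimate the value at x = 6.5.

Lagrange interpolation formula:
P(x) = Σ yᵢ × Lᵢ(x)
where Lᵢ(x) = Π_{j≠i} (x - xⱼ)/(xᵢ - xⱼ)

L_0(6.5) = (6.5 - 8)/(5 - 8) = 0.500000
L_1(6.5) = (6.5 - 5)/(8 - 5) = 0.500000

P(6.5) = (-5)×L_0(6.5) + 9×L_1(6.5)
P(6.5) = 2.000000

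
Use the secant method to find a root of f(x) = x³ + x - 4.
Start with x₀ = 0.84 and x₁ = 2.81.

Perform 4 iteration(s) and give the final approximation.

f(x) = x³ + x - 4
x₀ = 0.84, x₁ = 2.81

Secant formula: x_{n+1} = x_n - f(x_n)(x_n - x_{n-1})/(f(x_n) - f(x_{n-1}))

Iteration 1:
  f(0.840000) = -2.567296
  f(2.810000) = 20.998041
  x_2 = 2.810000 - 20.998041×(2.810000 - 0.840000)/(20.998041 - (-2.567296))
       = 1.054619
Iteration 2:
  f(2.810000) = 20.998041
  f(1.054619) = -1.772411
  x_3 = 1.054619 - (-1.772411)×(1.054619 - 2.810000)/(-1.772411 - 20.998041)
       = 1.191255
Iteration 3:
  f(1.054619) = -1.772411
  f(1.191255) = -1.118250
  x_4 = 1.191255 - (-1.118250)×(1.191255 - 1.054619)/(-1.118250 - (-1.772411))
       = 1.424825
Iteration 4:
  f(1.191255) = -1.118250
  f(1.424825) = 0.317403
  x_5 = 1.424825 - 0.317403×(1.424825 - 1.191255)/(0.317403 - (-1.118250))
       = 1.373186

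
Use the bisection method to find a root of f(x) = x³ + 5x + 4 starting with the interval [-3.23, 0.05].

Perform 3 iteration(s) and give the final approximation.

f(x) = x³ + 5x + 4
Initial interval: [-3.23, 0.05]

Iteration 1:
  c_1 = (-3.230000 + 0.050000)/2 = -1.590000
  f(c_1) = f(-1.590000) = -7.969679
  f(a) × f(c) ≥ 0, new interval: [-1.590000, 0.050000]
Iteration 2:
  c_2 = (-1.590000 + 0.050000)/2 = -0.770000
  f(c_2) = f(-0.770000) = -0.306533
  f(a) × f(c) ≥ 0, new interval: [-0.770000, 0.050000]
Iteration 3:
  c_3 = (-0.770000 + 0.050000)/2 = -0.360000
  f(c_3) = f(-0.360000) = 2.153344
  f(a) × f(c) < 0, new interval: [-0.770000, -0.360000]

After 3 iteration(s), the approximation is c_3 = -0.360000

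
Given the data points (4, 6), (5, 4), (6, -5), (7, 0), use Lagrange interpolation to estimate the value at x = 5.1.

Lagrange interpolation formula:
P(x) = Σ yᵢ × Lᵢ(x)
where Lᵢ(x) = Π_{j≠i} (x - xⱼ)/(xᵢ - xⱼ)

L_0(5.1) = (5.1 - 5)/(4 - 5) × (5.1 - 6)/(4 - 6) × (5.1 - 7)/(4 - 7) = -0.028500
L_1(5.1) = (5.1 - 4)/(5 - 4) × (5.1 - 6)/(5 - 6) × (5.1 - 7)/(5 - 7) = 0.940500
L_2(5.1) = (5.1 - 4)/(6 - 4) × (5.1 - 5)/(6 - 5) × (5.1 - 7)/(6 - 7) = 0.104500
L_3(5.1) = (5.1 - 4)/(7 - 4) × (5.1 - 5)/(7 - 5) × (5.1 - 6)/(7 - 6) = -0.016500

P(5.1) = 6×L_0(5.1) + 4×L_1(5.1) + (-5)×L_2(5.1) + 0×L_3(5.1)
P(5.1) = 3.068500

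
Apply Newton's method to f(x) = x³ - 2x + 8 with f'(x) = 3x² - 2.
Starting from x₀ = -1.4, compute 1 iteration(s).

f(x) = x³ - 2x + 8
f'(x) = 3x² - 2
x₀ = -1.4

Newton-Raphson formula: x_{n+1} = x_n - f(x_n)/f'(x_n)

Iteration 1:
  f(-1.400000) = 8.056000
  f'(-1.400000) = 3.880000
  x_1 = -1.400000 - 8.056000/3.880000 = -3.476289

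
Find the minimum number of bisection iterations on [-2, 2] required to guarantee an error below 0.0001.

We need (b-a)/2^n ≤ 0.0001
(2 - (-2))/2^n ≤ 0.0001
4/2^n ≤ 0.0001
2^n ≥ 40000
n ≥ log₂(40000) = 15.29
n ≥ 16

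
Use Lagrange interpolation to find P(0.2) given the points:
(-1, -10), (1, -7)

Lagrange interpolation formula:
P(x) = Σ yᵢ × Lᵢ(x)
where Lᵢ(x) = Π_{j≠i} (x - xⱼ)/(xᵢ - xⱼ)

L_0(0.2) = (0.2 - 1)/(-1 - 1) = 0.400000
L_1(0.2) = (0.2 - (-1))/(1 - (-1)) = 0.600000

P(0.2) = (-10)×L_0(0.2) + (-7)×L_1(0.2)
P(0.2) = -8.200000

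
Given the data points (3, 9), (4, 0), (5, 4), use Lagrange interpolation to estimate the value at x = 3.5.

Lagrange interpolation formula:
P(x) = Σ yᵢ × Lᵢ(x)
where Lᵢ(x) = Π_{j≠i} (x - xⱼ)/(xᵢ - xⱼ)

L_0(3.5) = (3.5 - 4)/(3 - 4) × (3.5 - 5)/(3 - 5) = 0.375000
L_1(3.5) = (3.5 - 3)/(4 - 3) × (3.5 - 5)/(4 - 5) = 0.750000
L_2(3.5) = (3.5 - 3)/(5 - 3) × (3.5 - 4)/(5 - 4) = -0.125000

P(3.5) = 9×L_0(3.5) + 0×L_1(3.5) + 4×L_2(3.5)
P(3.5) = 2.875000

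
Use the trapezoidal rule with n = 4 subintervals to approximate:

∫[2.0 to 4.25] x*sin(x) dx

f(x) = x*sin(x)
a = 2.0, b = 4.25, n = 4
h = (b - a)/n = 0.562500

Trapezoidal rule: (h/2)[f(x₀) + 2f(x₁) + 2f(x₂) + ... + f(xₙ)]

x_0 = 2.0000, f(x_0) = 1.818595, coefficient = 1
x_1 = 2.5625, f(x_1) = 1.402366, coefficient = 2
x_2 = 3.1250, f(x_2) = 0.051850, coefficient = 2
x_3 = 3.6875, f(x_3) = -1.914527, coefficient = 2
x_4 = 4.2500, f(x_4) = -3.803705, coefficient = 1

I ≈ (0.562500/2) × -2.905733 = -0.817237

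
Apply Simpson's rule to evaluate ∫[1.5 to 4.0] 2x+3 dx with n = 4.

f(x) = 2x+3
a = 1.5, b = 4.0, n = 4
h = (b - a)/n = 0.625000

Simpson's rule: (h/3)[f(x₀) + 4f(x₁) + 2f(x₂) + ... + f(xₙ)]

x_0 = 1.5000, f(x_0) = 6.000000, coefficient = 1
x_1 = 2.1250, f(x_1) = 7.250000, coefficient = 4
x_2 = 2.7500, f(x_2) = 8.500000, coefficient = 2
x_3 = 3.3750, f(x_3) = 9.750000, coefficient = 4
x_4 = 4.0000, f(x_4) = 11.000000, coefficient = 1

I ≈ (0.625000/3) × 102.000000 = 21.250000
Exact value: 21.250000
Error: 0.000000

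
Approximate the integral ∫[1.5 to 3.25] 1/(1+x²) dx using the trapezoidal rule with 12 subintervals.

f(x) = 1/(1+x²)
a = 1.5, b = 3.25, n = 12
h = (b - a)/n = 0.145833

Trapezoidal rule: (h/2)[f(x₀) + 2f(x₁) + 2f(x₂) + ... + f(xₙ)]

x_0 = 1.5000, f(x_0) = 0.307692, coefficient = 1
x_1 = 1.6458, f(x_1) = 0.269631, coefficient = 2
x_2 = 1.7917, f(x_2) = 0.237526, coefficient = 2
x_3 = 1.9375, f(x_3) = 0.210353, coefficient = 2
x_4 = 2.0833, f(x_4) = 0.187256, coefficient = 2
x_5 = 2.2292, f(x_5) = 0.167527, coefficient = 2
x_6 = 2.3750, f(x_6) = 0.150588, coefficient = 2
x_7 = 2.5208, f(x_7) = 0.135969, coefficient = 2
x_8 = 2.6667, f(x_8) = 0.123288, coefficient = 2
x_9 = 2.8125, f(x_9) = 0.112231, coefficient = 2
x_10 = 2.9583, f(x_10) = 0.102546, coefficient = 2
x_11 = 3.1042, f(x_11) = 0.094022, coefficient = 2
x_12 = 3.2500, f(x_12) = 0.086486, coefficient = 1

I ≈ (0.145833/2) × 3.976055 = 0.289921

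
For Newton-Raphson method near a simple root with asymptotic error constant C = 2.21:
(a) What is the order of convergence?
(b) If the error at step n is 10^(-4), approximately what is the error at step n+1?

(a) Newton-Raphson has quadratic (order 2) convergence near simple roots.
    This means |e_{n+1}| ≈ C|e_n|².

(b) With |e_n| = 10^(-4) and C = 2.21:
    |e_{n+1}| ≈ 2.21 × (10^(-4))² = 2.21 × 10^(-8)

(a) 2 (quadratic); (b) |e_{n+1}| ≈ 2.210e-08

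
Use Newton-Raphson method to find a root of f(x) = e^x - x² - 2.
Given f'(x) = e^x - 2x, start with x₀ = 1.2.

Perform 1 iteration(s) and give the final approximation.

f(x) = e^x - x² - 2
f'(x) = e^x - 2x
x₀ = 1.2

Newton-Raphson formula: x_{n+1} = x_n - f(x_n)/f'(x_n)

Iteration 1:
  f(1.200000) = -0.119883
  f'(1.200000) = 0.920117
  x_1 = 1.200000 - (-0.119883)/0.920117 = 1.330291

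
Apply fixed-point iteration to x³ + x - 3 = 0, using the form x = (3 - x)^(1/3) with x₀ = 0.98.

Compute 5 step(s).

Equation: x³ + x - 3 = 0
Fixed-point form: x = (3 - x)^(1/3)
x₀ = 0.98

x_1 = g(0.980000) = 1.264107
x_2 = g(1.264107) = 1.201824
x_3 = g(1.201824) = 1.216029
x_4 = g(1.216029) = 1.212819
x_5 = g(1.212819) = 1.213546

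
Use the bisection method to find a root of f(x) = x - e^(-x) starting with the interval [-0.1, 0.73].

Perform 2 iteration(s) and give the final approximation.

f(x) = x - e^(-x)
Initial interval: [-0.1, 0.73]

Iteration 1:
  c_1 = (-0.100000 + 0.730000)/2 = 0.315000
  f(c_1) = f(0.315000) = -0.414789
  f(a) × f(c) ≥ 0, new interval: [0.315000, 0.730000]
Iteration 2:
  c_2 = (0.315000 + 0.730000)/2 = 0.522500
  f(c_2) = f(0.522500) = -0.070536
  f(a) × f(c) ≥ 0, new interval: [0.522500, 0.730000]

After 2 iteration(s), the approximation is c_2 = 0.522500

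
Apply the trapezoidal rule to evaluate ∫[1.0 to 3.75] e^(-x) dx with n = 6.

f(x) = e^(-x)
a = 1.0, b = 3.75, n = 6
h = (b - a)/n = 0.458333

Trapezoidal rule: (h/2)[f(x₀) + 2f(x₁) + 2f(x₂) + ... + f(xₙ)]

x_0 = 1.0000, f(x_0) = 0.367879, coefficient = 1
x_1 = 1.4583, f(x_1) = 0.232624, coefficient = 2
x_2 = 1.9167, f(x_2) = 0.147096, coefficient = 2
x_3 = 2.3750, f(x_3) = 0.093014, coefficient = 2
x_4 = 2.8333, f(x_4) = 0.058816, coefficient = 2
x_5 = 3.2917, f(x_5) = 0.037192, coefficient = 2
x_6 = 3.7500, f(x_6) = 0.023518, coefficient = 1

I ≈ (0.458333/2) × 1.528883 = 0.350369
Exact value: 0.344362
Error: 0.006007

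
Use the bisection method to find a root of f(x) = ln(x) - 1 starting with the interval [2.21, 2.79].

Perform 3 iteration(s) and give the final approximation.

f(x) = ln(x) - 1
Initial interval: [2.21, 2.79]

Iteration 1:
  c_1 = (2.210000 + 2.790000)/2 = 2.500000
  f(c_1) = f(2.500000) = -0.083709
  f(a) × f(c) ≥ 0, new interval: [2.500000, 2.790000]
Iteration 2:
  c_2 = (2.500000 + 2.790000)/2 = 2.645000
  f(c_2) = f(2.645000) = -0.027329
  f(a) × f(c) ≥ 0, new interval: [2.645000, 2.790000]
Iteration 3:
  c_3 = (2.645000 + 2.790000)/2 = 2.717500
  f(c_3) = f(2.717500) = -0.000288
  f(a) × f(c) ≥ 0, new interval: [2.717500, 2.790000]

After 3 iteration(s), the approximation is c_3 = 2.717500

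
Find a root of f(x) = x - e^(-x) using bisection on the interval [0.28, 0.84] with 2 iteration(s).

f(x) = x - e^(-x)
Initial interval: [0.28, 0.84]

Iteration 1:
  c_1 = (0.280000 + 0.840000)/2 = 0.560000
  f(c_1) = f(0.560000) = -0.011209
  f(a) × f(c) ≥ 0, new interval: [0.560000, 0.840000]
Iteration 2:
  c_2 = (0.560000 + 0.840000)/2 = 0.700000
  f(c_2) = f(0.700000) = 0.203415
  f(a) × f(c) < 0, new interval: [0.560000, 0.700000]

After 2 iteration(s), the approximation is c_2 = 0.700000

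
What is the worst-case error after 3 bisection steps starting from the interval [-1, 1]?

Bisection error bound: |error| ≤ (b-a)/2^n
|error| ≤ (1 - (-1))/2^3 = 2/2^3
|error| ≤ 0.2500000000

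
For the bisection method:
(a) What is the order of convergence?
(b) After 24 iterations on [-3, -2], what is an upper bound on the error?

(a) Bisection has linear (order 1) convergence; the error is halved each step.

(b) Error bound = (b-a)/2^n = (-2 - (-3))/2^{24}
    = 1/2^{24}

(a) 1 (linear); (b) error ≤ 5.96e-08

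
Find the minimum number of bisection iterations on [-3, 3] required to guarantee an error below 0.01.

We need (b-a)/2^n ≤ 0.01
(3 - (-3))/2^n ≤ 0.01
6/2^n ≤ 0.01
2^n ≥ 600
n ≥ log₂(600) = 9.23
n ≥ 10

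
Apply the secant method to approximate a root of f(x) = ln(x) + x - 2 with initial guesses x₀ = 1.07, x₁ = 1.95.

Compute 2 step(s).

f(x) = ln(x) + x - 2
x₀ = 1.07, x₁ = 1.95

Secant formula: x_{n+1} = x_n - f(x_n)(x_n - x_{n-1})/(f(x_n) - f(x_{n-1}))

Iteration 1:
  f(1.070000) = -0.862341
  f(1.950000) = 0.617829
  x_2 = 1.950000 - 0.617829×(1.950000 - 1.070000)/(0.617829 - (-0.862341))
       = 1.582684
Iteration 2:
  f(1.950000) = 0.617829
  f(1.582684) = 0.041807
  x_3 = 1.582684 - 0.041807×(1.582684 - 1.950000)/(0.041807 - 0.617829)
       = 1.556025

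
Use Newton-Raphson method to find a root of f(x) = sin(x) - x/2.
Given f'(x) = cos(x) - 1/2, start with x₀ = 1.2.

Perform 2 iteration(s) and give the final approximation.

f(x) = sin(x) - x/2
f'(x) = cos(x) - 1/2
x₀ = 1.2

Newton-Raphson formula: x_{n+1} = x_n - f(x_n)/f'(x_n)

Iteration 1:
  f(1.200000) = 0.332039
  f'(1.200000) = -0.137642
  x_1 = 1.200000 - 0.332039/(-0.137642) = 3.612334
Iteration 2:
  f(3.612334) = -2.259714
  f'(3.612334) = -1.391232
  x_2 = 3.612334 - (-2.259714)/(-1.391232) = 1.988080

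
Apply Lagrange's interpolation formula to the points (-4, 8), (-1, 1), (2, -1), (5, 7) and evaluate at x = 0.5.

Lagrange interpolation formula:
P(x) = Σ yᵢ × Lᵢ(x)
where Lᵢ(x) = Π_{j≠i} (x - xⱼ)/(xᵢ - xⱼ)

L_0(0.5) = (0.5 - (-1))/(-4 - (-1)) × (0.5 - 2)/(-4 - 2) × (0.5 - 5)/(-4 - 5) = -0.062500
L_1(0.5) = (0.5 - (-4))/(-1 - (-4)) × (0.5 - 2)/(-1 - 2) × (0.5 - 5)/(-1 - 5) = 0.562500
L_2(0.5) = (0.5 - (-4))/(2 - (-4)) × (0.5 - (-1))/(2 - (-1)) × (0.5 - 5)/(2 - 5) = 0.562500
L_3(0.5) = (0.5 - (-4))/(5 - (-4)) × (0.5 - (-1))/(5 - (-1)) × (0.5 - 2)/(5 - 2) = -0.062500

P(0.5) = 8×L_0(0.5) + 1×L_1(0.5) + (-1)×L_2(0.5) + 7×L_3(0.5)
P(0.5) = -0.937500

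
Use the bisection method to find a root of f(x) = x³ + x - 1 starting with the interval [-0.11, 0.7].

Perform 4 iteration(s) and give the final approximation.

f(x) = x³ + x - 1
Initial interval: [-0.11, 0.7]

Iteration 1:
  c_1 = (-0.110000 + 0.700000)/2 = 0.295000
  f(c_1) = f(0.295000) = -0.679328
  f(a) × f(c) ≥ 0, new interval: [0.295000, 0.700000]
Iteration 2:
  c_2 = (0.295000 + 0.700000)/2 = 0.497500
  f(c_2) = f(0.497500) = -0.379366
  f(a) × f(c) ≥ 0, new interval: [0.497500, 0.700000]
Iteration 3:
  c_3 = (0.497500 + 0.700000)/2 = 0.598750
  f(c_3) = f(0.598750) = -0.186597
  f(a) × f(c) ≥ 0, new interval: [0.598750, 0.700000]
Iteration 4:
  c_4 = (0.598750 + 0.700000)/2 = 0.649375
  f(c_4) = f(0.649375) = -0.076791
  f(a) × f(c) ≥ 0, new interval: [0.649375, 0.700000]

After 4 iteration(s), the approximation is c_4 = 0.649375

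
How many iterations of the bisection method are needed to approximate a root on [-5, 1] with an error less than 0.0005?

We need (b-a)/2^n ≤ 0.0005
(1 - (-5))/2^n ≤ 0.0005
6/2^n ≤ 0.0005
2^n ≥ 12000
n ≥ log₂(12000) = 13.55
n ≥ 14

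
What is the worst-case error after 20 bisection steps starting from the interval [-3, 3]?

Bisection error bound: |error| ≤ (b-a)/2^n
|error| ≤ (3 - (-3))/2^20 = 6/2^20
|error| ≤ 0.0000057220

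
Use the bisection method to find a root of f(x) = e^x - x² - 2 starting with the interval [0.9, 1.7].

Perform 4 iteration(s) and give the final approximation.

f(x) = e^x - x² - 2
Initial interval: [0.9, 1.7]

Iteration 1:
  c_1 = (0.900000 + 1.700000)/2 = 1.300000
  f(c_1) = f(1.300000) = -0.020703
  f(a) × f(c) ≥ 0, new interval: [1.300000, 1.700000]
Iteration 2:
  c_2 = (1.300000 + 1.700000)/2 = 1.500000
  f(c_2) = f(1.500000) = 0.231689
  f(a) × f(c) < 0, new interval: [1.300000, 1.500000]
Iteration 3:
  c_3 = (1.300000 + 1.500000)/2 = 1.400000
  f(c_3) = f(1.400000) = 0.095200
  f(a) × f(c) < 0, new interval: [1.300000, 1.400000]
Iteration 4:
  c_4 = (1.300000 + 1.400000)/2 = 1.350000
  f(c_4) = f(1.350000) = 0.034926
  f(a) × f(c) < 0, new interval: [1.300000, 1.350000]

After 4 iteration(s), the approximation is c_4 = 1.350000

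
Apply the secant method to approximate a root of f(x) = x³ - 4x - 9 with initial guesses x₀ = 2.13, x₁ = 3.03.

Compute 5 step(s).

f(x) = x³ - 4x - 9
x₀ = 2.13, x₁ = 3.03

Secant formula: x_{n+1} = x_n - f(x_n)(x_n - x_{n-1})/(f(x_n) - f(x_{n-1}))

Iteration 1:
  f(2.130000) = -7.856403
  f(3.030000) = 6.698127
  x_2 = 3.030000 - 6.698127×(3.030000 - 2.130000)/(6.698127 - (-7.856403))
       = 2.615812
Iteration 2:
  f(3.030000) = 6.698127
  f(2.615812) = -1.564630
  x_3 = 2.615812 - (-1.564630)×(2.615812 - 3.030000)/(-1.564630 - 6.698127)
       = 2.694242
Iteration 3:
  f(2.615812) = -1.564630
  f(2.694242) = -0.219624
  x_4 = 2.694242 - (-0.219624)×(2.694242 - 2.615812)/(-0.219624 - (-1.564630))
       = 2.707049
Iteration 4:
  f(2.694242) = -0.219624
  f(2.707049) = 0.009368
  x_5 = 2.707049 - 0.009368×(2.707049 - 2.694242)/(0.009368 - (-0.219624))
       = 2.706525
Iteration 5:
  f(2.707049) = 0.009368
  f(2.706525) = -0.000052
  x_6 = 2.706525 - (-0.000052)×(2.706525 - 2.707049)/(-0.000052 - 0.009368)
       = 2.706528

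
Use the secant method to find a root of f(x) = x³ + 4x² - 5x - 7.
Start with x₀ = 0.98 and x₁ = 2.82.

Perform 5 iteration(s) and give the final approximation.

f(x) = x³ + 4x² - 5x - 7
x₀ = 0.98, x₁ = 2.82

Secant formula: x_{n+1} = x_n - f(x_n)(x_n - x_{n-1})/(f(x_n) - f(x_{n-1}))

Iteration 1:
  f(0.980000) = -7.117208
  f(2.820000) = 33.135368
  x_2 = 2.820000 - 33.135368×(2.820000 - 0.980000)/(33.135368 - (-7.117208))
       = 1.305337
Iteration 2:
  f(2.820000) = 33.135368
  f(1.305337) = -4.486894
  x_3 = 1.305337 - (-4.486894)×(1.305337 - 2.820000)/(-4.486894 - 33.135368)
       = 1.485978
Iteration 3:
  f(1.305337) = -4.486894
  f(1.485978) = -2.316128
  x_4 = 1.485978 - (-2.316128)×(1.485978 - 1.305337)/(-2.316128 - (-4.486894))
       = 1.678716
Iteration 4:
  f(1.485978) = -2.316128
  f(1.678716) = 0.609538
  x_5 = 1.678716 - 0.609538×(1.678716 - 1.485978)/(0.609538 - (-2.316128))
       = 1.638561
Iteration 5:
  f(1.678716) = 0.609538
  f(1.638561) = -0.053937
  x_6 = 1.638561 - (-0.053937)×(1.638561 - 1.678716)/(-0.053937 - 0.609538)
       = 1.641825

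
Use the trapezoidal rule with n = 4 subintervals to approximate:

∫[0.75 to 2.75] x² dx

f(x) = x²
a = 0.75, b = 2.75, n = 4
h = (b - a)/n = 0.500000

Trapezoidal rule: (h/2)[f(x₀) + 2f(x₁) + 2f(x₂) + ... + f(xₙ)]

x_0 = 0.7500, f(x_0) = 0.562500, coefficient = 1
x_1 = 1.2500, f(x_1) = 1.562500, coefficient = 2
x_2 = 1.7500, f(x_2) = 3.062500, coefficient = 2
x_3 = 2.2500, f(x_3) = 5.062500, coefficient = 2
x_4 = 2.7500, f(x_4) = 7.562500, coefficient = 1

I ≈ (0.500000/2) × 27.500000 = 6.875000
Exact value: 6.791667
Error: 0.083333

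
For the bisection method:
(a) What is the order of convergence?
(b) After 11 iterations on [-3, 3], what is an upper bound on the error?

(a) Bisection has linear (order 1) convergence; the error is halved each step.

(b) Error bound = (b-a)/2^n = (3 - (-3))/2^{11}
    = 6/2^{11}

(a) 1 (linear); (b) error ≤ 2.93e-03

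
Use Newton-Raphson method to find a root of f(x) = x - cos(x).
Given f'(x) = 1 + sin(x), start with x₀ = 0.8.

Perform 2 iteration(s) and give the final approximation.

f(x) = x - cos(x)
f'(x) = 1 + sin(x)
x₀ = 0.8

Newton-Raphson formula: x_{n+1} = x_n - f(x_n)/f'(x_n)

Iteration 1:
  f(0.800000) = 0.103293
  f'(0.800000) = 1.717356
  x_1 = 0.800000 - 0.103293/1.717356 = 0.739853
Iteration 2:
  f(0.739853) = 0.001286
  f'(0.739853) = 1.674180
  x_2 = 0.739853 - 0.001286/1.674180 = 0.739085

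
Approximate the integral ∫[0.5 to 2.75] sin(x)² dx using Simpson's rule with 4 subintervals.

f(x) = sin(x)²
a = 0.5, b = 2.75, n = 4
h = (b - a)/n = 0.562500

Simpson's rule: (h/3)[f(x₀) + 4f(x₁) + 2f(x₂) + ... + f(xₙ)]

x_0 = 0.5000, f(x_0) = 0.229849, coefficient = 1
x_1 = 1.0625, f(x_1) = 0.763133, coefficient = 4
x_2 = 1.6250, f(x_2) = 0.997065, coefficient = 2
x_3 = 2.1875, f(x_3) = 0.665512, coefficient = 4
x_4 = 2.7500, f(x_4) = 0.145665, coefficient = 1

I ≈ (0.562500/3) × 8.084225 = 1.515792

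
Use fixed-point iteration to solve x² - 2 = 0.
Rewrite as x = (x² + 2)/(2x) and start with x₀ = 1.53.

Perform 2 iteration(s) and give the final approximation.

Equation: x² - 2 = 0
Fixed-point form: x = (x² + 2)/(2x)
x₀ = 1.53

x_1 = g(1.530000) = 1.418595
x_2 = g(1.418595) = 1.414220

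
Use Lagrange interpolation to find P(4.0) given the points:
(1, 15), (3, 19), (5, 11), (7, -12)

Lagrange interpolation formula:
P(x) = Σ yᵢ × Lᵢ(x)
where Lᵢ(x) = Π_{j≠i} (x - xⱼ)/(xᵢ - xⱼ)

L_0(4.0) = (4.0 - 3)/(1 - 3) × (4.0 - 5)/(1 - 5) × (4.0 - 7)/(1 - 7) = -0.062500
L_1(4.0) = (4.0 - 1)/(3 - 1) × (4.0 - 5)/(3 - 5) × (4.0 - 7)/(3 - 7) = 0.562500
L_2(4.0) = (4.0 - 1)/(5 - 1) × (4.0 - 3)/(5 - 3) × (4.0 - 7)/(5 - 7) = 0.562500
L_3(4.0) = (4.0 - 1)/(7 - 1) × (4.0 - 3)/(7 - 3) × (4.0 - 5)/(7 - 5) = -0.062500

P(4.0) = 15×L_0(4.0) + 19×L_1(4.0) + 11×L_2(4.0) + (-12)×L_3(4.0)
P(4.0) = 16.687500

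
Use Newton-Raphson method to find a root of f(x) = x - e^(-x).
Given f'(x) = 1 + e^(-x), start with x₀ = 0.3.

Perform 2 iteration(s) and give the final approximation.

f(x) = x - e^(-x)
f'(x) = 1 + e^(-x)
x₀ = 0.3

Newton-Raphson formula: x_{n+1} = x_n - f(x_n)/f'(x_n)

Iteration 1:
  f(0.300000) = -0.440818
  f'(0.300000) = 1.740818
  x_1 = 0.300000 - (-0.440818)/1.740818 = 0.553225
Iteration 2:
  f(0.553225) = -0.021868
  f'(0.553225) = 1.575092
  x_2 = 0.553225 - (-0.021868)/1.575092 = 0.567108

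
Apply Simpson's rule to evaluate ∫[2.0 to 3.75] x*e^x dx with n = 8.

f(x) = x*e^x
a = 2.0, b = 3.75, n = 8
h = (b - a)/n = 0.218750

Simpson's rule: (h/3)[f(x₀) + 4f(x₁) + 2f(x₂) + ... + f(xₙ)]

x_0 = 2.0000, f(x_0) = 14.778112, coefficient = 1
x_1 = 2.2188, f(x_1) = 20.403245, coefficient = 4
x_2 = 2.4375, f(x_2) = 27.895710, coefficient = 2
x_3 = 2.6562, f(x_3) = 37.832380, coefficient = 4
x_4 = 2.8750, f(x_4) = 50.960594, coefficient = 2
x_5 = 3.0938, f(x_5) = 68.247032, coefficient = 4
x_6 = 3.3125, f(x_6) = 90.940295, coefficient = 2
x_7 = 3.5312, f(x_7) = 120.650980, coefficient = 4
x_8 = 3.7500, f(x_8) = 159.454058, coefficient = 1

I ≈ (0.218750/3) × 1502.359920 = 109.547077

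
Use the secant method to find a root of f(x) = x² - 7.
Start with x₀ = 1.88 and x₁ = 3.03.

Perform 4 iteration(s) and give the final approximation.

f(x) = x² - 7
x₀ = 1.88, x₁ = 3.03

Secant formula: x_{n+1} = x_n - f(x_n)(x_n - x_{n-1})/(f(x_n) - f(x_{n-1}))

Iteration 1:
  f(1.880000) = -3.465600
  f(3.030000) = 2.180900
  x_2 = 3.030000 - 2.180900×(3.030000 - 1.880000)/(2.180900 - (-3.465600))
       = 2.585825
Iteration 2:
  f(3.030000) = 2.180900
  f(2.585825) = -0.313510
  x_3 = 2.585825 - (-0.313510)×(2.585825 - 3.030000)/(-0.313510 - 2.180900)
       = 2.641651
Iteration 3:
  f(2.585825) = -0.313510
  f(2.641651) = -0.021680
  x_4 = 2.641651 - (-0.021680)×(2.641651 - 2.585825)/(-0.021680 - (-0.313510))
       = 2.645798
Iteration 4:
  f(2.641651) = -0.021680
  f(2.645798) = 0.000249
  x_5 = 2.645798 - 0.000249×(2.645798 - 2.641651)/(0.000249 - (-0.021680))
       = 2.645751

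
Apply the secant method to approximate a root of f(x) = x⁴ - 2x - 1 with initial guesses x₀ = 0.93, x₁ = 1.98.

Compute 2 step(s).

f(x) = x⁴ - 2x - 1
x₀ = 0.93, x₁ = 1.98

Secant formula: x_{n+1} = x_n - f(x_n)(x_n - x_{n-1})/(f(x_n) - f(x_{n-1}))

Iteration 1:
  f(0.930000) = -2.111948
  f(1.980000) = 10.409536
  x_2 = 1.980000 - 10.409536×(1.980000 - 0.930000)/(10.409536 - (-2.111948))
       = 1.107099
Iteration 2:
  f(1.980000) = 10.409536
  f(1.107099) = -1.711935
  x_3 = 1.107099 - (-1.711935)×(1.107099 - 1.980000)/(-1.711935 - 10.409536)
       = 1.230380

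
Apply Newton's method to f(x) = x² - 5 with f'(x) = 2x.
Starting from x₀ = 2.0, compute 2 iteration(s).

f(x) = x² - 5
f'(x) = 2x
x₀ = 2.0

Newton-Raphson formula: x_{n+1} = x_n - f(x_n)/f'(x_n)

Iteration 1:
  f(2.000000) = -1.000000
  f'(2.000000) = 4.000000
  x_1 = 2.000000 - (-1.000000)/4.000000 = 2.250000
Iteration 2:
  f(2.250000) = 0.062500
  f'(2.250000) = 4.500000
  x_2 = 2.250000 - 0.062500/4.500000 = 2.236111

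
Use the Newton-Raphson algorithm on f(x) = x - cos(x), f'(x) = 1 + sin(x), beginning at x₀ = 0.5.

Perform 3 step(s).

f(x) = x - cos(x)
f'(x) = 1 + sin(x)
x₀ = 0.5

Newton-Raphson formula: x_{n+1} = x_n - f(x_n)/f'(x_n)

Iteration 1:
  f(0.500000) = -0.377583
  f'(0.500000) = 1.479426
  x_1 = 0.500000 - (-0.377583)/1.479426 = 0.755222
Iteration 2:
  f(0.755222) = 0.027103
  f'(0.755222) = 1.685451
  x_2 = 0.755222 - 0.027103/1.685451 = 0.739142
Iteration 3:
  f(0.739142) = 0.000095
  f'(0.739142) = 1.673654
  x_3 = 0.739142 - 0.000095/1.673654 = 0.739085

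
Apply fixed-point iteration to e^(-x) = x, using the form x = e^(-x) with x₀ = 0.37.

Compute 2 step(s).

Equation: e^(-x) = x
Fixed-point form: x = e^(-x)
x₀ = 0.37

x_1 = g(0.370000) = 0.690734
x_2 = g(0.690734) = 0.501208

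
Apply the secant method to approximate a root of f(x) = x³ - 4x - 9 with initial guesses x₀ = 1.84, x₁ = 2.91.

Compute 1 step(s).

f(x) = x³ - 4x - 9
x₀ = 1.84, x₁ = 2.91

Secant formula: x_{n+1} = x_n - f(x_n)(x_n - x_{n-1})/(f(x_n) - f(x_{n-1}))

Iteration 1:
  f(1.840000) = -10.130496
  f(2.910000) = 4.002171
  x_2 = 2.910000 - 4.002171×(2.910000 - 1.840000)/(4.002171 - (-10.130496))
       = 2.606991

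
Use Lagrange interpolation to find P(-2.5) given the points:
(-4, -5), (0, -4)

Lagrange interpolation formula:
P(x) = Σ yᵢ × Lᵢ(x)
where Lᵢ(x) = Π_{j≠i} (x - xⱼ)/(xᵢ - xⱼ)

L_0(-2.5) = (-2.5 - 0)/(-4 - 0) = 0.625000
L_1(-2.5) = (-2.5 - (-4))/(0 - (-4)) = 0.375000

P(-2.5) = (-5)×L_0(-2.5) + (-4)×L_1(-2.5)
P(-2.5) = -4.625000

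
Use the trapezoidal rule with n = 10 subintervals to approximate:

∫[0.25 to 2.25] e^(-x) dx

f(x) = e^(-x)
a = 0.25, b = 2.25, n = 10
h = (b - a)/n = 0.200000

Trapezoidal rule: (h/2)[f(x₀) + 2f(x₁) + 2f(x₂) + ... + f(xₙ)]

x_0 = 0.2500, f(x_0) = 0.778801, coefficient = 1
x_1 = 0.4500, f(x_1) = 0.637628, coefficient = 2
x_2 = 0.6500, f(x_2) = 0.522046, coefficient = 2
x_3 = 0.8500, f(x_3) = 0.427415, coefficient = 2
x_4 = 1.0500, f(x_4) = 0.349938, coefficient = 2
x_5 = 1.2500, f(x_5) = 0.286505, coefficient = 2
x_6 = 1.4500, f(x_6) = 0.234570, coefficient = 2
x_7 = 1.6500, f(x_7) = 0.192050, coefficient = 2
x_8 = 1.8500, f(x_8) = 0.157237, coefficient = 2
x_9 = 2.0500, f(x_9) = 0.128735, coefficient = 2
x_10 = 2.2500, f(x_10) = 0.105399, coefficient = 1

I ≈ (0.200000/2) × 6.756447 = 0.675645
Exact value: 0.673402
Error: 0.002243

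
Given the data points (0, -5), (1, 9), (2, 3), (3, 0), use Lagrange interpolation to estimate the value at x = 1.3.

Lagrange interpolation formula:
P(x) = Σ yᵢ × Lᵢ(x)
where Lᵢ(x) = Π_{j≠i} (x - xⱼ)/(xᵢ - xⱼ)

L_0(1.3) = (1.3 - 1)/(0 - 1) × (1.3 - 2)/(0 - 2) × (1.3 - 3)/(0 - 3) = -0.059500
L_1(1.3) = (1.3 - 0)/(1 - 0) × (1.3 - 2)/(1 - 2) × (1.3 - 3)/(1 - 3) = 0.773500
L_2(1.3) = (1.3 - 0)/(2 - 0) × (1.3 - 1)/(2 - 1) × (1.3 - 3)/(2 - 3) = 0.331500
L_3(1.3) = (1.3 - 0)/(3 - 0) × (1.3 - 1)/(3 - 1) × (1.3 - 2)/(3 - 2) = -0.045500

P(1.3) = (-5)×L_0(1.3) + 9×L_1(1.3) + 3×L_2(1.3) + 0×L_3(1.3)
P(1.3) = 8.253500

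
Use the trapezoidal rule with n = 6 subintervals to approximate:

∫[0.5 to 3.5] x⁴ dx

f(x) = x⁴
a = 0.5, b = 3.5, n = 6
h = (b - a)/n = 0.500000

Trapezoidal rule: (h/2)[f(x₀) + 2f(x₁) + 2f(x₂) + ... + f(xₙ)]

x_0 = 0.5000, f(x_0) = 0.062500, coefficient = 1
x_1 = 1.0000, f(x_1) = 1.000000, coefficient = 2
x_2 = 1.5000, f(x_2) = 5.062500, coefficient = 2
x_3 = 2.0000, f(x_3) = 16.000000, coefficient = 2
x_4 = 2.5000, f(x_4) = 39.062500, coefficient = 2
x_5 = 3.0000, f(x_5) = 81.000000, coefficient = 2
x_6 = 3.5000, f(x_6) = 150.062500, coefficient = 1

I ≈ (0.500000/2) × 434.375000 = 108.593750
Exact value: 105.037500
Error: 3.556250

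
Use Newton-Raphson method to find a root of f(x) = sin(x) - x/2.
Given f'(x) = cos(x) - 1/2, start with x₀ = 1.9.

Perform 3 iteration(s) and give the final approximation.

f(x) = sin(x) - x/2
f'(x) = cos(x) - 1/2
x₀ = 1.9

Newton-Raphson formula: x_{n+1} = x_n - f(x_n)/f'(x_n)

Iteration 1:
  f(1.900000) = -0.003700
  f'(1.900000) = -0.823290
  x_1 = 1.900000 - (-0.003700)/(-0.823290) = 1.895506
Iteration 2:
  f(1.895506) = -0.000010
  f'(1.895506) = -0.819034
  x_2 = 1.895506 - (-0.000010)/(-0.819034) = 1.895494
Iteration 3:
  f(1.895494) = 0.000000
  f'(1.895494) = -0.819023
  x_3 = 1.895494 - 0.000000/(-0.819023) = 1.895494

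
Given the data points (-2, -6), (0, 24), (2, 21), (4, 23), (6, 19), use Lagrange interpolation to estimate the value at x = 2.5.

Lagrange interpolation formula:
P(x) = Σ yᵢ × Lᵢ(x)
where Lᵢ(x) = Π_{j≠i} (x - xⱼ)/(xᵢ - xⱼ)

L_0(2.5) = (2.5 - 0)/(-2 - 0) × (2.5 - 2)/(-2 - 2) × (2.5 - 4)/(-2 - 4) × (2.5 - 6)/(-2 - 6) = 0.017090
L_1(2.5) = (2.5 - (-2))/(0 - (-2)) × (2.5 - 2)/(0 - 2) × (2.5 - 4)/(0 - 4) × (2.5 - 6)/(0 - 6) = -0.123047
L_2(2.5) = (2.5 - (-2))/(2 - (-2)) × (2.5 - 0)/(2 - 0) × (2.5 - 4)/(2 - 4) × (2.5 - 6)/(2 - 6) = 0.922852
L_3(2.5) = (2.5 - (-2))/(4 - (-2)) × (2.5 - 0)/(4 - 0) × (2.5 - 2)/(4 - 2) × (2.5 - 6)/(4 - 6) = 0.205078
L_4(2.5) = (2.5 - (-2))/(6 - (-2)) × (2.5 - 0)/(6 - 0) × (2.5 - 2)/(6 - 2) × (2.5 - 4)/(6 - 4) = -0.021973

P(2.5) = (-6)×L_0(2.5) + 24×L_1(2.5) + 21×L_2(2.5) + 23×L_3(2.5) + 19×L_4(2.5)
P(2.5) = 20.623535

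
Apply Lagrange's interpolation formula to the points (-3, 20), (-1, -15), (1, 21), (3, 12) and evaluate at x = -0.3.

Lagrange interpolation formula:
P(x) = Σ yᵢ × Lᵢ(x)
where Lᵢ(x) = Π_{j≠i} (x - xⱼ)/(xᵢ - xⱼ)

L_0(-0.3) = (-0.3 - (-1))/(-3 - (-1)) × (-0.3 - 1)/(-3 - 1) × (-0.3 - 3)/(-3 - 3) = -0.062562
L_1(-0.3) = (-0.3 - (-3))/(-1 - (-3)) × (-0.3 - 1)/(-1 - 1) × (-0.3 - 3)/(-1 - 3) = 0.723938
L_2(-0.3) = (-0.3 - (-3))/(1 - (-3)) × (-0.3 - (-1))/(1 - (-1)) × (-0.3 - 3)/(1 - 3) = 0.389812
L_3(-0.3) = (-0.3 - (-3))/(3 - (-3)) × (-0.3 - (-1))/(3 - (-1)) × (-0.3 - 1)/(3 - 1) = -0.051188

P(-0.3) = 20×L_0(-0.3) + (-15)×L_1(-0.3) + 21×L_2(-0.3) + 12×L_3(-0.3)
P(-0.3) = -4.538500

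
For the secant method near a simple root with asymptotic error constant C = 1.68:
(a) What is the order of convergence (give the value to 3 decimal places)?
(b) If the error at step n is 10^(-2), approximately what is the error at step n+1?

(a) Secant method has superlinear convergence with order φ = (1+√5)/2 ≈ 1.618.
    This means |e_{n+1}| ≈ C|e_n|^1.618.

(b) With |e_n| = 10^(-2) and C = 1.68:
    |e_{n+1}| ≈ 1.68 × (10^(-2))^1.618 = 1.68 × 10^(-3.24)

(a) ≈ 1.618 (golden ratio); (b) |e_{n+1}| ≈ 9.755e-04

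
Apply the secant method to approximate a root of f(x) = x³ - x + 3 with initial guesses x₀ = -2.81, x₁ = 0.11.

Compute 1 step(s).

f(x) = x³ - x + 3
x₀ = -2.81, x₁ = 0.11

Secant formula: x_{n+1} = x_n - f(x_n)(x_n - x_{n-1})/(f(x_n) - f(x_{n-1}))

Iteration 1:
  f(-2.810000) = -16.378041
  f(0.110000) = 2.891331
  x_2 = 0.110000 - 2.891331×(0.110000 - (-2.810000))/(2.891331 - (-16.378041))
       = -0.328140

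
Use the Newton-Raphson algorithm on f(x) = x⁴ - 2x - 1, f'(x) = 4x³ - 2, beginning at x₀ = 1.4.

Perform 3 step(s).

f(x) = x⁴ - 2x - 1
f'(x) = 4x³ - 2
x₀ = 1.4

Newton-Raphson formula: x_{n+1} = x_n - f(x_n)/f'(x_n)

Iteration 1:
  f(1.400000) = 0.041600
  f'(1.400000) = 8.976000
  x_1 = 1.400000 - 0.041600/8.976000 = 1.395365
Iteration 2:
  f(1.395365) = 0.000252
  f'(1.395365) = 8.867355
  x_2 = 1.395365 - 0.000252/8.867355 = 1.395337
Iteration 3:
  f(1.395337) = 0.000000
  f'(1.395337) = 8.866691
  x_3 = 1.395337 - 0.000000/8.866691 = 1.395337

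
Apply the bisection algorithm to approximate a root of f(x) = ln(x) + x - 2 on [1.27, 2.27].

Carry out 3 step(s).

f(x) = ln(x) + x - 2
Initial interval: [1.27, 2.27]

Iteration 1:
  c_1 = (1.270000 + 2.270000)/2 = 1.770000
  f(c_1) = f(1.770000) = 0.340980
  f(a) × f(c) < 0, new interval: [1.270000, 1.770000]
Iteration 2:
  c_2 = (1.270000 + 1.770000)/2 = 1.520000
  f(c_2) = f(1.520000) = -0.061290
  f(a) × f(c) ≥ 0, new interval: [1.520000, 1.770000]
Iteration 3:
  c_3 = (1.520000 + 1.770000)/2 = 1.645000
  f(c_3) = f(1.645000) = 0.142740
  f(a) × f(c) < 0, new interval: [1.520000, 1.645000]

After 3 iteration(s), the approximation is c_3 = 1.645000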